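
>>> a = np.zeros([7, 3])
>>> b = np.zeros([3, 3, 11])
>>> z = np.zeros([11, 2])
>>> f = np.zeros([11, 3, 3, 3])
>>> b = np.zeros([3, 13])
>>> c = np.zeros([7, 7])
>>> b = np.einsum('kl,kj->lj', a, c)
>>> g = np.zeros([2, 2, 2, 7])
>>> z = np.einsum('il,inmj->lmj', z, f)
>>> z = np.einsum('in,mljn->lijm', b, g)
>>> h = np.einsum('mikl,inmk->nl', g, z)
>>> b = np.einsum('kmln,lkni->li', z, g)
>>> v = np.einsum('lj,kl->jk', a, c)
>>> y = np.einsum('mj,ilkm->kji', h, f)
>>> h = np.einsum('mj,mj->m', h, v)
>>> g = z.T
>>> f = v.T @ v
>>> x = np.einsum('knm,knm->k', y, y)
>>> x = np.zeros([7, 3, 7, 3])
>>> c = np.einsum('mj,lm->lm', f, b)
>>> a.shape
(7, 3)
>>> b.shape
(2, 7)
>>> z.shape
(2, 3, 2, 2)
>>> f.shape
(7, 7)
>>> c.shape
(2, 7)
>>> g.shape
(2, 2, 3, 2)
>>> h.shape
(3,)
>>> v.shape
(3, 7)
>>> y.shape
(3, 7, 11)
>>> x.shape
(7, 3, 7, 3)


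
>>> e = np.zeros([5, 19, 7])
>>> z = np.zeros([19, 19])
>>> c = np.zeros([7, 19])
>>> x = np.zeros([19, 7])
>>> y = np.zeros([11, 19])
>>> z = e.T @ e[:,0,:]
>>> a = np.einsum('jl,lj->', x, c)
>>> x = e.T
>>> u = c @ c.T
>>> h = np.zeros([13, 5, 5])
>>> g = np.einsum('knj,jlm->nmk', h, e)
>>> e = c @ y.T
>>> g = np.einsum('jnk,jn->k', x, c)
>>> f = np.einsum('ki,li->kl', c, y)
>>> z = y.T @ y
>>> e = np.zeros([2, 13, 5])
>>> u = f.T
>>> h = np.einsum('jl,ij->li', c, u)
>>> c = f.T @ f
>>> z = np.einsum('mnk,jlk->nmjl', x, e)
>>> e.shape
(2, 13, 5)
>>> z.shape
(19, 7, 2, 13)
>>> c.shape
(11, 11)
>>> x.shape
(7, 19, 5)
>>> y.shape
(11, 19)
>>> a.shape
()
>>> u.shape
(11, 7)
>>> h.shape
(19, 11)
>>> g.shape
(5,)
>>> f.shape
(7, 11)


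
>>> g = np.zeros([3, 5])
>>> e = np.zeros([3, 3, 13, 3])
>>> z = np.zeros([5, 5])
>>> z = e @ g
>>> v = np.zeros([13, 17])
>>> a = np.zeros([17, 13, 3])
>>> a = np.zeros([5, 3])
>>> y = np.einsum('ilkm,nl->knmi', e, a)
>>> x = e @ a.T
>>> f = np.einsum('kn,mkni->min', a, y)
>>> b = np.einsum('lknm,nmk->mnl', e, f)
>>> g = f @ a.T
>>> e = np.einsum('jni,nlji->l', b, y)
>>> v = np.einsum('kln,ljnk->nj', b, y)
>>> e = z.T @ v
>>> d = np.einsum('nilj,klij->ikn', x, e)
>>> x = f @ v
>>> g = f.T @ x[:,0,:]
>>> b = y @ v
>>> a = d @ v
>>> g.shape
(3, 3, 5)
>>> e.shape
(5, 13, 3, 5)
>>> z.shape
(3, 3, 13, 5)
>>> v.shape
(3, 5)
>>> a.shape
(3, 5, 5)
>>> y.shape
(13, 5, 3, 3)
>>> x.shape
(13, 3, 5)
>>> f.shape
(13, 3, 3)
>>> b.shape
(13, 5, 3, 5)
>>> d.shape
(3, 5, 3)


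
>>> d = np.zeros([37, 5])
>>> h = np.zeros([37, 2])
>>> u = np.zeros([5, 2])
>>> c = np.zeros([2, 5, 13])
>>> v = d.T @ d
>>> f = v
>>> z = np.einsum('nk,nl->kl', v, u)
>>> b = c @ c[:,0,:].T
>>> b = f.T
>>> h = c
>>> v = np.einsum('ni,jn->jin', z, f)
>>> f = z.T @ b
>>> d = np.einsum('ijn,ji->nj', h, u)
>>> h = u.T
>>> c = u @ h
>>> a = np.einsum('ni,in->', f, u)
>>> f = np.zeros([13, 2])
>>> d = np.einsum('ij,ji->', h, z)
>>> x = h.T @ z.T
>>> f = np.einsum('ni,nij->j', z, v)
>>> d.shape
()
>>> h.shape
(2, 5)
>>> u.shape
(5, 2)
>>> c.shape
(5, 5)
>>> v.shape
(5, 2, 5)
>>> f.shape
(5,)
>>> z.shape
(5, 2)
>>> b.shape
(5, 5)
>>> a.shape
()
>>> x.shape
(5, 5)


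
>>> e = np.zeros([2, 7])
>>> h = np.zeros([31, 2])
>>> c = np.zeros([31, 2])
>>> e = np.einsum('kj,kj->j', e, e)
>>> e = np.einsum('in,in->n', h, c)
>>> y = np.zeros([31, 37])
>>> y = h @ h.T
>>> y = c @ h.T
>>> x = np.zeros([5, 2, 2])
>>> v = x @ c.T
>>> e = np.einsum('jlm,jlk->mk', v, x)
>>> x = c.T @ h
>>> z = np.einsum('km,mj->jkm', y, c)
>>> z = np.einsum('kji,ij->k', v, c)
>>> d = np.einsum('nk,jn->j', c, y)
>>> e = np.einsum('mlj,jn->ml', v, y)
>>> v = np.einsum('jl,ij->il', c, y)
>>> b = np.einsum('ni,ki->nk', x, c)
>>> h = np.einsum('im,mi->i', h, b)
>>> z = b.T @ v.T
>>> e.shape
(5, 2)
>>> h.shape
(31,)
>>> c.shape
(31, 2)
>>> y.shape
(31, 31)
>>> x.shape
(2, 2)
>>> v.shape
(31, 2)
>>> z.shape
(31, 31)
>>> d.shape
(31,)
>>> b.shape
(2, 31)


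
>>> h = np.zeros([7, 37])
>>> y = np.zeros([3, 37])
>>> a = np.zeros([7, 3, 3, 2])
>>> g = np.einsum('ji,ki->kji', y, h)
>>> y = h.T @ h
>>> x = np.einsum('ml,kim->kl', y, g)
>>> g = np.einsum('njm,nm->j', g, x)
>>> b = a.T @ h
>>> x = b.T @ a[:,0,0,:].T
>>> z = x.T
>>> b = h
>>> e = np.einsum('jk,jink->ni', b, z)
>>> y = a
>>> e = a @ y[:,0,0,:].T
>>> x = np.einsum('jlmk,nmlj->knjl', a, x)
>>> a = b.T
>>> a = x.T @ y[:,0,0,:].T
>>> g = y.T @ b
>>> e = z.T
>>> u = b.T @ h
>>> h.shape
(7, 37)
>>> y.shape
(7, 3, 3, 2)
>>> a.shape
(3, 7, 37, 7)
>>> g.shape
(2, 3, 3, 37)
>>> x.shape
(2, 37, 7, 3)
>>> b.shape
(7, 37)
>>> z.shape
(7, 3, 3, 37)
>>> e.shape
(37, 3, 3, 7)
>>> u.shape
(37, 37)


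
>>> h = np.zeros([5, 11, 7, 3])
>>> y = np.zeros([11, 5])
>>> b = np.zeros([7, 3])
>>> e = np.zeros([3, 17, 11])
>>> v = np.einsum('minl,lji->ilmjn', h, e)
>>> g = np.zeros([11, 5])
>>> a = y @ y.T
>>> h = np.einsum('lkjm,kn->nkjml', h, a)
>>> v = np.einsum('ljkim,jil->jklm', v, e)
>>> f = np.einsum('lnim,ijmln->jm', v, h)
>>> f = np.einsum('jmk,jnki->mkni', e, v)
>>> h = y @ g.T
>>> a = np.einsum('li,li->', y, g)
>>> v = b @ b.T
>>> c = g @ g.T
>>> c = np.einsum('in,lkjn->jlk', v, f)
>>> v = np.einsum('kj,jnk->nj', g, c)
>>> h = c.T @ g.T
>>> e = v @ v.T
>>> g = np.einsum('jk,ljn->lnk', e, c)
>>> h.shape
(11, 17, 11)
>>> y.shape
(11, 5)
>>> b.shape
(7, 3)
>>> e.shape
(17, 17)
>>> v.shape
(17, 5)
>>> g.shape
(5, 11, 17)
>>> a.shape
()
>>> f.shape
(17, 11, 5, 7)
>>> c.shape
(5, 17, 11)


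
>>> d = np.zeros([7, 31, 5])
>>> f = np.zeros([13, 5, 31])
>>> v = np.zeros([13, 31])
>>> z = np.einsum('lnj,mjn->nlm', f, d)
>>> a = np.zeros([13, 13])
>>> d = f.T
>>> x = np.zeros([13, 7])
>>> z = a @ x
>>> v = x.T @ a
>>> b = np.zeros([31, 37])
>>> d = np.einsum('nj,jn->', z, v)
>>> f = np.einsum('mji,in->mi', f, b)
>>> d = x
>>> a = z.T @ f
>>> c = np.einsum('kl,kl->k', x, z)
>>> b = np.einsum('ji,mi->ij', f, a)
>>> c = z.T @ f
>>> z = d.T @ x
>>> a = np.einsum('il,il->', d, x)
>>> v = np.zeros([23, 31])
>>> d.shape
(13, 7)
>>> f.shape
(13, 31)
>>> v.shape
(23, 31)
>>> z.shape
(7, 7)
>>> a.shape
()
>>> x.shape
(13, 7)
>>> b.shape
(31, 13)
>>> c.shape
(7, 31)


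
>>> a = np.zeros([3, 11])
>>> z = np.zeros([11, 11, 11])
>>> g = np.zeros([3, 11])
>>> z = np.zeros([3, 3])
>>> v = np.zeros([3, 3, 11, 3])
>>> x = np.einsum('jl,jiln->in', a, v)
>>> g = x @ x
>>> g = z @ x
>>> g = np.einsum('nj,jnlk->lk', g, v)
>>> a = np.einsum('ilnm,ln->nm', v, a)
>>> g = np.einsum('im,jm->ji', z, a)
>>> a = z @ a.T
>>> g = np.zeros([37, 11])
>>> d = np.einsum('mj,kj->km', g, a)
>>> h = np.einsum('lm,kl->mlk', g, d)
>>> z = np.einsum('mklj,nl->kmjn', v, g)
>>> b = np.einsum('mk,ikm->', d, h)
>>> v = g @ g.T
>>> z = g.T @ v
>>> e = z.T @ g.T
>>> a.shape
(3, 11)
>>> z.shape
(11, 37)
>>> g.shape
(37, 11)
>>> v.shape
(37, 37)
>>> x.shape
(3, 3)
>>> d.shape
(3, 37)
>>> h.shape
(11, 37, 3)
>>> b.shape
()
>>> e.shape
(37, 37)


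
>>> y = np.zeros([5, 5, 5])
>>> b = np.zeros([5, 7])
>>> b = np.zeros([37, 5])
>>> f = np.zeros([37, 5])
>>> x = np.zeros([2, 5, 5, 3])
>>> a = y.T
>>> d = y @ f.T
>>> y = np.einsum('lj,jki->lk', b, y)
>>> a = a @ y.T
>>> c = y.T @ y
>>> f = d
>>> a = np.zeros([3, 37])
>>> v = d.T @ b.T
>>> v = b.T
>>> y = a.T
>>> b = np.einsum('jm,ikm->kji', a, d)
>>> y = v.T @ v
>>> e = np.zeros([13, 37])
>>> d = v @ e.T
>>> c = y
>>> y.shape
(37, 37)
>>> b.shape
(5, 3, 5)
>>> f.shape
(5, 5, 37)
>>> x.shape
(2, 5, 5, 3)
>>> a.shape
(3, 37)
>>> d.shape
(5, 13)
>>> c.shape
(37, 37)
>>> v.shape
(5, 37)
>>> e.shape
(13, 37)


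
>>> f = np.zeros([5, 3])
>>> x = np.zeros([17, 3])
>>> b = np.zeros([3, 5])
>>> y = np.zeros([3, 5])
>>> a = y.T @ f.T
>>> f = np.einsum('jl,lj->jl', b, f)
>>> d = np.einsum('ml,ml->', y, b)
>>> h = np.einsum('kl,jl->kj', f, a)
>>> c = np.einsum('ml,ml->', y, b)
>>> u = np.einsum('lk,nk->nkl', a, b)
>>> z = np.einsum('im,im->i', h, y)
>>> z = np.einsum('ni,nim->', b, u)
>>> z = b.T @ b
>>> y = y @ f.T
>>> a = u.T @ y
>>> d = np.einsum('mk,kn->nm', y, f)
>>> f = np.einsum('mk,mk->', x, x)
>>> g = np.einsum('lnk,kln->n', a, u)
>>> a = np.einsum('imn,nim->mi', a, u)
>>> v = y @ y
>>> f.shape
()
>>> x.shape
(17, 3)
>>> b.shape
(3, 5)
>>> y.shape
(3, 3)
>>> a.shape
(5, 5)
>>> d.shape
(5, 3)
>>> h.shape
(3, 5)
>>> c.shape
()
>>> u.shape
(3, 5, 5)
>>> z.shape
(5, 5)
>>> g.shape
(5,)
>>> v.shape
(3, 3)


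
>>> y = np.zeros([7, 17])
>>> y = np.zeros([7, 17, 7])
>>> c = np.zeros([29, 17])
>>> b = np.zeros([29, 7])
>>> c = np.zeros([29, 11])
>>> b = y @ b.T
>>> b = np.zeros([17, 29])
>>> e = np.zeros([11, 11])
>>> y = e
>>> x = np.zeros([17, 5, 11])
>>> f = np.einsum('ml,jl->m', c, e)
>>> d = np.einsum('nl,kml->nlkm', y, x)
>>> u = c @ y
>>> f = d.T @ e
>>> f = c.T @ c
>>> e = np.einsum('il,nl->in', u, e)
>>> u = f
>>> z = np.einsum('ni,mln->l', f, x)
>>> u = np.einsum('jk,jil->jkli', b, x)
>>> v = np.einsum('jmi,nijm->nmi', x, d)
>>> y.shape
(11, 11)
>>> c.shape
(29, 11)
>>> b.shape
(17, 29)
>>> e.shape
(29, 11)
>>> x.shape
(17, 5, 11)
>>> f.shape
(11, 11)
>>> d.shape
(11, 11, 17, 5)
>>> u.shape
(17, 29, 11, 5)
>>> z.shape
(5,)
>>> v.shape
(11, 5, 11)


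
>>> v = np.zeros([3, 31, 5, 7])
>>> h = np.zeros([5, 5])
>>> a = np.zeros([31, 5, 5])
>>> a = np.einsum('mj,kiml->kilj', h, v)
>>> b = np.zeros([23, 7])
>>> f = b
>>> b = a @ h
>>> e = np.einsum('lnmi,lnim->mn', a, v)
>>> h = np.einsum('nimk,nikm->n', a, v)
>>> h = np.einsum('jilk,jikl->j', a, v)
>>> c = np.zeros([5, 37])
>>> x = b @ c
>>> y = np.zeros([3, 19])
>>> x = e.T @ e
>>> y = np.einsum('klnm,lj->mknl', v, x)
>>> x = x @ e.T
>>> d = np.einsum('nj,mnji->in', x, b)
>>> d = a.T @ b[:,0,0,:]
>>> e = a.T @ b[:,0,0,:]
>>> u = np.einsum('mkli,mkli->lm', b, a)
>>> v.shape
(3, 31, 5, 7)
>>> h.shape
(3,)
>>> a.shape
(3, 31, 7, 5)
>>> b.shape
(3, 31, 7, 5)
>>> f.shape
(23, 7)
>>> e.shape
(5, 7, 31, 5)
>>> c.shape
(5, 37)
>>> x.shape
(31, 7)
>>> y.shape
(7, 3, 5, 31)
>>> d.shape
(5, 7, 31, 5)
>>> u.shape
(7, 3)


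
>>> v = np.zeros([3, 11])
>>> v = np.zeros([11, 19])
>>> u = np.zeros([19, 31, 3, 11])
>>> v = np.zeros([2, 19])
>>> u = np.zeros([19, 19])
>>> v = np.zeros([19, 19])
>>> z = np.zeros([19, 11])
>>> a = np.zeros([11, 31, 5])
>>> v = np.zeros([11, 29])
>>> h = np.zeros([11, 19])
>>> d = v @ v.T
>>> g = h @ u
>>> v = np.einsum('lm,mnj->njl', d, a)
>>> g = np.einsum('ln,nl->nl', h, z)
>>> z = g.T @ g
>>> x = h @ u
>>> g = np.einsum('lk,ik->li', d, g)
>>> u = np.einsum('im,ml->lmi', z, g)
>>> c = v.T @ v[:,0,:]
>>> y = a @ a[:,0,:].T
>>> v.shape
(31, 5, 11)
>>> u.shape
(19, 11, 11)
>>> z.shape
(11, 11)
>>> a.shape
(11, 31, 5)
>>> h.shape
(11, 19)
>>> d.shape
(11, 11)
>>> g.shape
(11, 19)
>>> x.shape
(11, 19)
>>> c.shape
(11, 5, 11)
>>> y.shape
(11, 31, 11)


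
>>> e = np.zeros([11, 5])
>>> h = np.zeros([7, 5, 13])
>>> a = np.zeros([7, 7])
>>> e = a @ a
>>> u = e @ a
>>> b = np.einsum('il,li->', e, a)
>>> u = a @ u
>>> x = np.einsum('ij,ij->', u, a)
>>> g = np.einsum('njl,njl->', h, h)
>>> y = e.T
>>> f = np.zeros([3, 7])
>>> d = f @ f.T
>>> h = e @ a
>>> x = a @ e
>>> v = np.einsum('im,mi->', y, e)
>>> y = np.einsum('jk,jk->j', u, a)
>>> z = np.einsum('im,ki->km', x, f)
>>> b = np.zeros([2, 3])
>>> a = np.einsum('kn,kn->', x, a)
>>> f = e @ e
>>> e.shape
(7, 7)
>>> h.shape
(7, 7)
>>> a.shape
()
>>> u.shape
(7, 7)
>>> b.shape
(2, 3)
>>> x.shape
(7, 7)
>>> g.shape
()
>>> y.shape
(7,)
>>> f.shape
(7, 7)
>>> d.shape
(3, 3)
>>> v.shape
()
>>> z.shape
(3, 7)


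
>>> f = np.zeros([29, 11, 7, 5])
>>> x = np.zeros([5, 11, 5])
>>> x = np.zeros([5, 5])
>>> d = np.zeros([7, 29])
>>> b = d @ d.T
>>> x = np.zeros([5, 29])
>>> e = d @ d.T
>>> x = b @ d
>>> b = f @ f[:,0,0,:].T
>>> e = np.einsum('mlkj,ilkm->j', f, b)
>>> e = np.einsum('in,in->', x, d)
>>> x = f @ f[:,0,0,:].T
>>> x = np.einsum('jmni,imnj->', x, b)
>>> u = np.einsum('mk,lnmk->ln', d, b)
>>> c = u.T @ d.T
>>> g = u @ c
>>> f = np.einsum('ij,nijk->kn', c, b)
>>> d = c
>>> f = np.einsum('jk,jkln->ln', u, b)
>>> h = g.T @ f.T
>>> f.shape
(7, 29)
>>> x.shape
()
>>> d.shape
(11, 7)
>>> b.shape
(29, 11, 7, 29)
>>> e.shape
()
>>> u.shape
(29, 11)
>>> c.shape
(11, 7)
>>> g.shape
(29, 7)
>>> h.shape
(7, 7)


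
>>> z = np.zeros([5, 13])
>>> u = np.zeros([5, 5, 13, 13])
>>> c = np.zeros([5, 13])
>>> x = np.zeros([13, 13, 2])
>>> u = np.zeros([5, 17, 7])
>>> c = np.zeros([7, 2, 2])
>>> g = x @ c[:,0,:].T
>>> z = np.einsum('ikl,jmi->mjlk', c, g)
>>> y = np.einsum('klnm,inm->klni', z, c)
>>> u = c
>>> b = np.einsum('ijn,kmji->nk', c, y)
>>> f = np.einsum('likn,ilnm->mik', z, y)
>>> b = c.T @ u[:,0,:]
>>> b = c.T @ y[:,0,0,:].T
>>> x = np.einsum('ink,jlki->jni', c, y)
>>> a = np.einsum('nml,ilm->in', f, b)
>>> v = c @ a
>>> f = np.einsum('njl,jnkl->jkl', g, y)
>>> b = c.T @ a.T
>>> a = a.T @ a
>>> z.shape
(13, 13, 2, 2)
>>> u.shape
(7, 2, 2)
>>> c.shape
(7, 2, 2)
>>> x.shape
(13, 2, 7)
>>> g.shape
(13, 13, 7)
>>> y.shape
(13, 13, 2, 7)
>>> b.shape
(2, 2, 2)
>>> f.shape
(13, 2, 7)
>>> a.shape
(7, 7)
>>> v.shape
(7, 2, 7)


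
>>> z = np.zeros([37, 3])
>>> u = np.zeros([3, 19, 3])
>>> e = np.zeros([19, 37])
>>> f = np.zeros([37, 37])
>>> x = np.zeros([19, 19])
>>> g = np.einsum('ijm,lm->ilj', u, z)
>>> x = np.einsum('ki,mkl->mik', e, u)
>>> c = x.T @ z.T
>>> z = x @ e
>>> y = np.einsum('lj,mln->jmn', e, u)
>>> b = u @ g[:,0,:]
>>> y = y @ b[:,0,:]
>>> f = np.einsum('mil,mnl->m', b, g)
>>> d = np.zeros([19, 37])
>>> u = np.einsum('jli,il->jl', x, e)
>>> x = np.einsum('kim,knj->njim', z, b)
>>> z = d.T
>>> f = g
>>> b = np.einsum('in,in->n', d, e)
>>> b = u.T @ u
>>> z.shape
(37, 19)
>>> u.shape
(3, 37)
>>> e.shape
(19, 37)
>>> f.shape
(3, 37, 19)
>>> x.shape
(19, 19, 37, 37)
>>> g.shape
(3, 37, 19)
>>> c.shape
(19, 37, 37)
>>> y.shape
(37, 3, 19)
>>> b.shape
(37, 37)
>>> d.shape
(19, 37)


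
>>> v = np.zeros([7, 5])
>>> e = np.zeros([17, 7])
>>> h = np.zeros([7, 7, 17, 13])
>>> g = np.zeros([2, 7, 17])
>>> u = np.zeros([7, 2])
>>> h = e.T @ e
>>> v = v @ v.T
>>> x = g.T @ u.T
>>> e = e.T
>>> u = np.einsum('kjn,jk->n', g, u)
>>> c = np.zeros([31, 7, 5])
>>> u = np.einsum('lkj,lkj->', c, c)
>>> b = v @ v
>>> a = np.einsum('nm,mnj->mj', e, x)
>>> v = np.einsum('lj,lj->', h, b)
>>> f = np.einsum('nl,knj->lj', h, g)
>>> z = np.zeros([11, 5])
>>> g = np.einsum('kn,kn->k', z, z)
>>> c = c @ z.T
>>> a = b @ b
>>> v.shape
()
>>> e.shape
(7, 17)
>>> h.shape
(7, 7)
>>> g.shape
(11,)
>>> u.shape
()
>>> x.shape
(17, 7, 7)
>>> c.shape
(31, 7, 11)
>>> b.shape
(7, 7)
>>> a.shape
(7, 7)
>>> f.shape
(7, 17)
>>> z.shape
(11, 5)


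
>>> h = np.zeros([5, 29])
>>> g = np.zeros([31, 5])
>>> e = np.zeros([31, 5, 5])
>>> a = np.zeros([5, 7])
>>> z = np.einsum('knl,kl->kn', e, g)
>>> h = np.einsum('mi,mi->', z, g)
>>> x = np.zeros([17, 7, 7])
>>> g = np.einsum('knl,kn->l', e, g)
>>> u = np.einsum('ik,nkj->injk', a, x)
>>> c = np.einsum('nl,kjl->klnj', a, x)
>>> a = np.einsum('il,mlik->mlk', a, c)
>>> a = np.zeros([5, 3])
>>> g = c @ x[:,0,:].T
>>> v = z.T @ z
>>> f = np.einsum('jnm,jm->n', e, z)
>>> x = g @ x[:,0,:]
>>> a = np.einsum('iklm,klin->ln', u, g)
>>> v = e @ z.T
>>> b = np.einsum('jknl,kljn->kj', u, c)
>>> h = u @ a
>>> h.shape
(5, 17, 7, 17)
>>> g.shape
(17, 7, 5, 17)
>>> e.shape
(31, 5, 5)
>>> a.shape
(7, 17)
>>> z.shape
(31, 5)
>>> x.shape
(17, 7, 5, 7)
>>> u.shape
(5, 17, 7, 7)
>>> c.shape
(17, 7, 5, 7)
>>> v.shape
(31, 5, 31)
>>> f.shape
(5,)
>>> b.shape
(17, 5)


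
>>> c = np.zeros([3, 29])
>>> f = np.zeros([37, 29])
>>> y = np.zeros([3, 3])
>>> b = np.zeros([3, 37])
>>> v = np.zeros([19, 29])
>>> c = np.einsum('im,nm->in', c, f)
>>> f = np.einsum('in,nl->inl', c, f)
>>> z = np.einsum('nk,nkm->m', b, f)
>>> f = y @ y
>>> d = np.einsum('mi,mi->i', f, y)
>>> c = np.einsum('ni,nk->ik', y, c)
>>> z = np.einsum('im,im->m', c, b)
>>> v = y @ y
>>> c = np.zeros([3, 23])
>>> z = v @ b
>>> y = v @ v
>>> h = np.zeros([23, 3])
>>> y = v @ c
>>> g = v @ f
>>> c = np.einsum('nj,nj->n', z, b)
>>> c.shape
(3,)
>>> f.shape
(3, 3)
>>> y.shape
(3, 23)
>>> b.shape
(3, 37)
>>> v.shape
(3, 3)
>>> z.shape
(3, 37)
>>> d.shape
(3,)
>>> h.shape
(23, 3)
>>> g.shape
(3, 3)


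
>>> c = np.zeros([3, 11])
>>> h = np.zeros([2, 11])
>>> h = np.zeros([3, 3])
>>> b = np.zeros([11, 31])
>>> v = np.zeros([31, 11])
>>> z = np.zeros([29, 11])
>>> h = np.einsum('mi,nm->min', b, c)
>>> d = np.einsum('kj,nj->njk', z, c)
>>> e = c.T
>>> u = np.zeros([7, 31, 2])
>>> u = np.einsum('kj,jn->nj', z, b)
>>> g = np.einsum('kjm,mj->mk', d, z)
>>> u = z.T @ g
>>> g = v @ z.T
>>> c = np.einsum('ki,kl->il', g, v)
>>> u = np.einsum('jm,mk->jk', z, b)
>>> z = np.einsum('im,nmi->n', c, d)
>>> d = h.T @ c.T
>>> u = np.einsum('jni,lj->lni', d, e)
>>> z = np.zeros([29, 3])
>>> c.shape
(29, 11)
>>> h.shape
(11, 31, 3)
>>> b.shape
(11, 31)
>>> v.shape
(31, 11)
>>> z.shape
(29, 3)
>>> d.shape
(3, 31, 29)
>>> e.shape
(11, 3)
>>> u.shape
(11, 31, 29)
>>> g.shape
(31, 29)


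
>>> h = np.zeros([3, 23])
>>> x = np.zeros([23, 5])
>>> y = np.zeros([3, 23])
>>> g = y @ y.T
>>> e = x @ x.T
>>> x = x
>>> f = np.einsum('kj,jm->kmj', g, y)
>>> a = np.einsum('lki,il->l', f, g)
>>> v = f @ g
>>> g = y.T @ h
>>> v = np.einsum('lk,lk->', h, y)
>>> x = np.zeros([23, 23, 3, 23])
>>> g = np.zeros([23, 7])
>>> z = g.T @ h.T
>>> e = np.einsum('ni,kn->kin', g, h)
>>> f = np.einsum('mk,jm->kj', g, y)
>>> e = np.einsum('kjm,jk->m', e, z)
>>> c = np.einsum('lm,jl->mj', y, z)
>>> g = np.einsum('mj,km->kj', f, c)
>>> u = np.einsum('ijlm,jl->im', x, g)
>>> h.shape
(3, 23)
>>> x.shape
(23, 23, 3, 23)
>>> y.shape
(3, 23)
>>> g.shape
(23, 3)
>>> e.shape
(23,)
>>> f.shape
(7, 3)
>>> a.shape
(3,)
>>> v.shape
()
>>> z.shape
(7, 3)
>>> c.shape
(23, 7)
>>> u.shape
(23, 23)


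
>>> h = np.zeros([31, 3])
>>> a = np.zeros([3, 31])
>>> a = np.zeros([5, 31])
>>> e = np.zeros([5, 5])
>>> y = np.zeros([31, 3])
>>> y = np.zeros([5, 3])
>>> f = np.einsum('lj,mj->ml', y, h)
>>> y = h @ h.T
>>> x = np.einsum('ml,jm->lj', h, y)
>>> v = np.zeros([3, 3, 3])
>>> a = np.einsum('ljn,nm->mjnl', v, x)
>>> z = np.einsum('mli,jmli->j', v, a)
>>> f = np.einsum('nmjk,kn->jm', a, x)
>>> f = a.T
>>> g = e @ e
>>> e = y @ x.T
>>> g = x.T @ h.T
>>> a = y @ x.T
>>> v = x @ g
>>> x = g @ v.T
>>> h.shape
(31, 3)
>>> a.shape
(31, 3)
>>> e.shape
(31, 3)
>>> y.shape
(31, 31)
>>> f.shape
(3, 3, 3, 31)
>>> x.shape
(31, 3)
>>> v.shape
(3, 31)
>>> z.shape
(31,)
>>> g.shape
(31, 31)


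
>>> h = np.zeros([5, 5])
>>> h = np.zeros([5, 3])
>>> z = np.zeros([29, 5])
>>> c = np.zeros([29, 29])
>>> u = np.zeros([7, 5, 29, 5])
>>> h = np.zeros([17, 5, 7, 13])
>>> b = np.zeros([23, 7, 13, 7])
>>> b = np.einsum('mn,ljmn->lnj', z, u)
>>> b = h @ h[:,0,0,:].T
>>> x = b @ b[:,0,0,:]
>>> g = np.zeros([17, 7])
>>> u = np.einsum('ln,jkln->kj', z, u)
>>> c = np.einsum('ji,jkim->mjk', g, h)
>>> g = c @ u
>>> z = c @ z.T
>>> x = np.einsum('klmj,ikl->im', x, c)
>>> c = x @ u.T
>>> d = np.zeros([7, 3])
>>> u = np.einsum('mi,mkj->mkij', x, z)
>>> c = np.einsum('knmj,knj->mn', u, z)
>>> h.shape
(17, 5, 7, 13)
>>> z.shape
(13, 17, 29)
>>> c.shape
(7, 17)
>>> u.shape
(13, 17, 7, 29)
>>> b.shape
(17, 5, 7, 17)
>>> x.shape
(13, 7)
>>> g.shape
(13, 17, 7)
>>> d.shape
(7, 3)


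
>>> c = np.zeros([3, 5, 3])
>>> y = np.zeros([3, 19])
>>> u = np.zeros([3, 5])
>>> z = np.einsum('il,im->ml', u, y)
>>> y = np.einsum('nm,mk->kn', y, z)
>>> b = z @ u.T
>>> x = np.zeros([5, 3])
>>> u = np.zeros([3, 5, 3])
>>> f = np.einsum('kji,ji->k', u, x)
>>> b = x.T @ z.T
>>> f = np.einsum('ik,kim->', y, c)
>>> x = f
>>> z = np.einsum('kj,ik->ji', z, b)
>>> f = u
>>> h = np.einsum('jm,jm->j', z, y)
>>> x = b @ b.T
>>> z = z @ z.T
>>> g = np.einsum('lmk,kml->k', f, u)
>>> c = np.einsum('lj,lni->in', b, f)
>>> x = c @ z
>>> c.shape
(3, 5)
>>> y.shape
(5, 3)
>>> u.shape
(3, 5, 3)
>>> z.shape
(5, 5)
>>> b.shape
(3, 19)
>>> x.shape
(3, 5)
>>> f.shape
(3, 5, 3)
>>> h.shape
(5,)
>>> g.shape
(3,)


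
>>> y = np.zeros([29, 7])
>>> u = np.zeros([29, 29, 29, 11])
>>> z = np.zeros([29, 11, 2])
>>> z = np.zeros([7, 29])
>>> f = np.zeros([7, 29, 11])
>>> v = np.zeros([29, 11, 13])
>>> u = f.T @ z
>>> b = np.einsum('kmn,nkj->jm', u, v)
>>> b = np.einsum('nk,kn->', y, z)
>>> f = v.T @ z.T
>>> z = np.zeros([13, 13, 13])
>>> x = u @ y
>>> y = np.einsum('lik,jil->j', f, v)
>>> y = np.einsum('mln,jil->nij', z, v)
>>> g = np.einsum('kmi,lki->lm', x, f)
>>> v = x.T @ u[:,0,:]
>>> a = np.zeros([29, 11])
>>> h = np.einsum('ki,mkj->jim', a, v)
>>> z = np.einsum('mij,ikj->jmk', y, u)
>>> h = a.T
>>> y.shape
(13, 11, 29)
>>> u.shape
(11, 29, 29)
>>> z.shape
(29, 13, 29)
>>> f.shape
(13, 11, 7)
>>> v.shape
(7, 29, 29)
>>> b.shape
()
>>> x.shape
(11, 29, 7)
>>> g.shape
(13, 29)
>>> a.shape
(29, 11)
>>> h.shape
(11, 29)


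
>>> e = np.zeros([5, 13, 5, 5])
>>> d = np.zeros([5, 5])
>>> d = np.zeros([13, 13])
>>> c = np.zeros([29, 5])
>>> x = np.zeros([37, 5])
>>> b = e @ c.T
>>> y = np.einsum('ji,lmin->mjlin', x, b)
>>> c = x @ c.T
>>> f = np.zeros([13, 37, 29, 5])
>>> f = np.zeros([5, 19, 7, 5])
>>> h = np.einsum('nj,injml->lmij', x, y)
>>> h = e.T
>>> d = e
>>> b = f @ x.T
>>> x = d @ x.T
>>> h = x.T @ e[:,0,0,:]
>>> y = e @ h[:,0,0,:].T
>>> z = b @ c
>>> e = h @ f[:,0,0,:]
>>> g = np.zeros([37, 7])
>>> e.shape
(37, 5, 13, 5)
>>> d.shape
(5, 13, 5, 5)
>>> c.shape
(37, 29)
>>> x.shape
(5, 13, 5, 37)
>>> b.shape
(5, 19, 7, 37)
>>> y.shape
(5, 13, 5, 37)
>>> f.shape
(5, 19, 7, 5)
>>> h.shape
(37, 5, 13, 5)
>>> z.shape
(5, 19, 7, 29)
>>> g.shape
(37, 7)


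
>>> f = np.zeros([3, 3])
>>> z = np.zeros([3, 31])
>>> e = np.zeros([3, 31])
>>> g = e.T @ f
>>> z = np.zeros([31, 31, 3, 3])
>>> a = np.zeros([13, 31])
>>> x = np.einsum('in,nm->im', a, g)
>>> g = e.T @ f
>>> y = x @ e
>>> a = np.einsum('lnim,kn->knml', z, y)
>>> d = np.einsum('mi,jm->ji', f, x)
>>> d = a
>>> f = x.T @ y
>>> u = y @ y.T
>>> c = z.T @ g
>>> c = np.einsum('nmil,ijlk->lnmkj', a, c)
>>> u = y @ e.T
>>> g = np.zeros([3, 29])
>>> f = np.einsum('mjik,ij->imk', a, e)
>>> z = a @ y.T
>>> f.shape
(3, 13, 31)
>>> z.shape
(13, 31, 3, 13)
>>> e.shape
(3, 31)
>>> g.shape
(3, 29)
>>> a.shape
(13, 31, 3, 31)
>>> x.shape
(13, 3)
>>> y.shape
(13, 31)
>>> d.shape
(13, 31, 3, 31)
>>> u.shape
(13, 3)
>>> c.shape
(31, 13, 31, 3, 3)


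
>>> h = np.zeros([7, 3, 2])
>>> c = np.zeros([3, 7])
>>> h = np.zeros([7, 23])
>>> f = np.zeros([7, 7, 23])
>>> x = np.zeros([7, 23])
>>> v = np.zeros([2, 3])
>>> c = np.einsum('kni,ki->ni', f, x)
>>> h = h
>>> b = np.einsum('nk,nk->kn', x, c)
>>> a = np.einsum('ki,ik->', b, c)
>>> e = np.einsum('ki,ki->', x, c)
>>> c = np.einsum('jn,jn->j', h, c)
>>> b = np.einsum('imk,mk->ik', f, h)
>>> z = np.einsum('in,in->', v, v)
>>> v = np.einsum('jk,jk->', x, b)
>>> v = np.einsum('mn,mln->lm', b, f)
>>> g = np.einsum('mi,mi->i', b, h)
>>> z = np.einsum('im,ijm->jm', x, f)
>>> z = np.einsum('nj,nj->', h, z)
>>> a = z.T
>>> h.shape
(7, 23)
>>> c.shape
(7,)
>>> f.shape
(7, 7, 23)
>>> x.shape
(7, 23)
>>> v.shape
(7, 7)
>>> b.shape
(7, 23)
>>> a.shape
()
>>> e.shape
()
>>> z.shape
()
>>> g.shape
(23,)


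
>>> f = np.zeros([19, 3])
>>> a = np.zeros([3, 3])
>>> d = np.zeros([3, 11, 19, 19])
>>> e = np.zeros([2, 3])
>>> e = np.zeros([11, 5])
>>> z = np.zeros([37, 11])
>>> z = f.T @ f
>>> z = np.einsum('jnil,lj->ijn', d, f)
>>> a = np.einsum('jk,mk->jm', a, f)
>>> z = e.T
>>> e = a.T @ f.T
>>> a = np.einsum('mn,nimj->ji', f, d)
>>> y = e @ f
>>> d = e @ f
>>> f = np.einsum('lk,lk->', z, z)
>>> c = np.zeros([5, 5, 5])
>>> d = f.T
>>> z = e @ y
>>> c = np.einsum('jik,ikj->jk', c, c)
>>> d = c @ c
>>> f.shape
()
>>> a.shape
(19, 11)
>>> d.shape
(5, 5)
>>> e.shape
(19, 19)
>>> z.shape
(19, 3)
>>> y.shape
(19, 3)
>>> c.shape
(5, 5)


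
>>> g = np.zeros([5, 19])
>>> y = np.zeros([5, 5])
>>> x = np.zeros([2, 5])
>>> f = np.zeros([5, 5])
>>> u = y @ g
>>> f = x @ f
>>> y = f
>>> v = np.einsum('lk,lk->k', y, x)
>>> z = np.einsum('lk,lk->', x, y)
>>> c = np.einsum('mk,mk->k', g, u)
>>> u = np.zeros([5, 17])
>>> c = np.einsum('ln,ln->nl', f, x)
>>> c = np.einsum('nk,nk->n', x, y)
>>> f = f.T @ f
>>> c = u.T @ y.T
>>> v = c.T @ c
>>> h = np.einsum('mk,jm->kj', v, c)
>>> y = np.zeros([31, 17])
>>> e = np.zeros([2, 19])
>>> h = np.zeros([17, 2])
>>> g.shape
(5, 19)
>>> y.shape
(31, 17)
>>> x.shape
(2, 5)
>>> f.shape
(5, 5)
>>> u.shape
(5, 17)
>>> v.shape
(2, 2)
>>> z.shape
()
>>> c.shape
(17, 2)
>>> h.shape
(17, 2)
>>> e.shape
(2, 19)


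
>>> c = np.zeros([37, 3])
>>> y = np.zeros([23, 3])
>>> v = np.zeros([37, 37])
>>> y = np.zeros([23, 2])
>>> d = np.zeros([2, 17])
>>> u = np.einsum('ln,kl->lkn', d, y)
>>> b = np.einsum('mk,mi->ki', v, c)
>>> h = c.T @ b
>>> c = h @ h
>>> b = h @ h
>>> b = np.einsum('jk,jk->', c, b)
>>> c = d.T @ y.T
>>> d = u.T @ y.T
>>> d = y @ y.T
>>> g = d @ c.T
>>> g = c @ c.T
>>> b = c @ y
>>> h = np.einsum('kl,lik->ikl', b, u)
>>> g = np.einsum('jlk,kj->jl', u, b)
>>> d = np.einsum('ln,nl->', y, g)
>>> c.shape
(17, 23)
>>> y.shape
(23, 2)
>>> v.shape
(37, 37)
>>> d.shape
()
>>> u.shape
(2, 23, 17)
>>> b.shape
(17, 2)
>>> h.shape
(23, 17, 2)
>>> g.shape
(2, 23)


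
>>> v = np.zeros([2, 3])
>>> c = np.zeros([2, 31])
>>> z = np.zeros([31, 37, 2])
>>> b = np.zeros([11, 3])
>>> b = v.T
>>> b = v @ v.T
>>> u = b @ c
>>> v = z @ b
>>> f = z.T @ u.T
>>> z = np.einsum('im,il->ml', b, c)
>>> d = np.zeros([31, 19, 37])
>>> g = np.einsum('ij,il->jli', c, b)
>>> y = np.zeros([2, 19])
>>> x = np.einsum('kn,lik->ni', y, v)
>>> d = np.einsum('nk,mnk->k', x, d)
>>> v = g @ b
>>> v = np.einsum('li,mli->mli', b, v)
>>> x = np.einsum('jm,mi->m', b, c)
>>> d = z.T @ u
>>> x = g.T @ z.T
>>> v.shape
(31, 2, 2)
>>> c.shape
(2, 31)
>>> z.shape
(2, 31)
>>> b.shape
(2, 2)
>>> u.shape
(2, 31)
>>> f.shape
(2, 37, 2)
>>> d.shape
(31, 31)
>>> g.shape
(31, 2, 2)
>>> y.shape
(2, 19)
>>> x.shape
(2, 2, 2)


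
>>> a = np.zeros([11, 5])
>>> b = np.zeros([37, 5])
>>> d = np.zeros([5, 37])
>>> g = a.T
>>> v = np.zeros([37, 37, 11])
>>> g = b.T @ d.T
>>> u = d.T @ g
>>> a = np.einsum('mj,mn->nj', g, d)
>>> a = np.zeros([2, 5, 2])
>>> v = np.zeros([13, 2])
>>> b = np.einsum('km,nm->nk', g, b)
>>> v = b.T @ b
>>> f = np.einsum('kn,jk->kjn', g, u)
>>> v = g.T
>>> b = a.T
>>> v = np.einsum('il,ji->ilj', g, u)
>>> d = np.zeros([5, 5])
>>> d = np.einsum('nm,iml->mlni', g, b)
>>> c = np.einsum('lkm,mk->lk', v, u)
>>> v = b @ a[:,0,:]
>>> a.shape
(2, 5, 2)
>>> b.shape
(2, 5, 2)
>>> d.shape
(5, 2, 5, 2)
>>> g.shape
(5, 5)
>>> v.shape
(2, 5, 2)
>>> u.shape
(37, 5)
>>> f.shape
(5, 37, 5)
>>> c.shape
(5, 5)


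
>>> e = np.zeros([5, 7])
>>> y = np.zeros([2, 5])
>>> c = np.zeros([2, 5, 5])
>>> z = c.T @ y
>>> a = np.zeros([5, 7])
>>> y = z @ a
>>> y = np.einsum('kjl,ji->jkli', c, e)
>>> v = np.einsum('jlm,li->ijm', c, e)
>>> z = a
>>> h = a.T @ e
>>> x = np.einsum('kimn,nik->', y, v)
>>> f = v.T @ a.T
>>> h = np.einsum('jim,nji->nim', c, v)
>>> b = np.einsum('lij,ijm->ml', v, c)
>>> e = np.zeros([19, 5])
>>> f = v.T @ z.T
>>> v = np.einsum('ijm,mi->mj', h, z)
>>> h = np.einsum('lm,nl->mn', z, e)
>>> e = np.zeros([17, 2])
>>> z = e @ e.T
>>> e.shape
(17, 2)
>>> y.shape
(5, 2, 5, 7)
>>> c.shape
(2, 5, 5)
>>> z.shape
(17, 17)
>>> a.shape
(5, 7)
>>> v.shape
(5, 5)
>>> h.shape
(7, 19)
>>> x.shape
()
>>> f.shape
(5, 2, 5)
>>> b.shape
(5, 7)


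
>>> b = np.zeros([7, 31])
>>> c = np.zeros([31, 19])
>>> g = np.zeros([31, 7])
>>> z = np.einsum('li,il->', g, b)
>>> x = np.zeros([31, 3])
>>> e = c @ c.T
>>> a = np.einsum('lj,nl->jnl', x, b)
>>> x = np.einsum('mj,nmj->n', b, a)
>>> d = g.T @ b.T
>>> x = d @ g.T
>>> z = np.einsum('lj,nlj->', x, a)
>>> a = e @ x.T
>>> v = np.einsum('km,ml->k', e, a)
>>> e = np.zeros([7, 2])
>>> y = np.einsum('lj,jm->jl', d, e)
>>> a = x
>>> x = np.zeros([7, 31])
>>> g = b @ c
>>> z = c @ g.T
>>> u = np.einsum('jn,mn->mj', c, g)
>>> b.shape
(7, 31)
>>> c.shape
(31, 19)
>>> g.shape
(7, 19)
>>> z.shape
(31, 7)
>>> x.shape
(7, 31)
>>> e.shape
(7, 2)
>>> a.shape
(7, 31)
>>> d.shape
(7, 7)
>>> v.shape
(31,)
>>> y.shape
(7, 7)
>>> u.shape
(7, 31)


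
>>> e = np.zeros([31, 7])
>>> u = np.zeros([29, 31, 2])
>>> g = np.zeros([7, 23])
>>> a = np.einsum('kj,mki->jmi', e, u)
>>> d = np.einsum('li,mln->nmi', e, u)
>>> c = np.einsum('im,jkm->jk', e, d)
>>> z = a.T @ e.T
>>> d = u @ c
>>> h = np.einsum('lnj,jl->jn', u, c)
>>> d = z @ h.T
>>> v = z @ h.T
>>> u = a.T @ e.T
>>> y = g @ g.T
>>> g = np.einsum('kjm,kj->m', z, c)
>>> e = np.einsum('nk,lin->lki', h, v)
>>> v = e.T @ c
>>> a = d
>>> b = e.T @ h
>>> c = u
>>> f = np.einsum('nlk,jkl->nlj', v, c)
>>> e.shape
(2, 31, 29)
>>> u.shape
(2, 29, 31)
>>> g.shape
(31,)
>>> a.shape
(2, 29, 2)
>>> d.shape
(2, 29, 2)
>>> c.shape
(2, 29, 31)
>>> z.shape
(2, 29, 31)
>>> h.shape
(2, 31)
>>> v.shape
(29, 31, 29)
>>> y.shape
(7, 7)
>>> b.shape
(29, 31, 31)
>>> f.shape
(29, 31, 2)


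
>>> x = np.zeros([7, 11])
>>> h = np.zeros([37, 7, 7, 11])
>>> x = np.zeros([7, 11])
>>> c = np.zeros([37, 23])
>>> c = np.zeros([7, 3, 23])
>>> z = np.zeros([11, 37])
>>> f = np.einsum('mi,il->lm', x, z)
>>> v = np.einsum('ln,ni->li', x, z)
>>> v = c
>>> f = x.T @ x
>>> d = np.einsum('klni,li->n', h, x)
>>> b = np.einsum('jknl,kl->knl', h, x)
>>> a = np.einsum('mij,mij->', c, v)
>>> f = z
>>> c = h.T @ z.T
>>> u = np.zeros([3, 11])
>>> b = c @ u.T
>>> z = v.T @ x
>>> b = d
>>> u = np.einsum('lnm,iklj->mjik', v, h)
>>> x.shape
(7, 11)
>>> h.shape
(37, 7, 7, 11)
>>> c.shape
(11, 7, 7, 11)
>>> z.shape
(23, 3, 11)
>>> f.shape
(11, 37)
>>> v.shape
(7, 3, 23)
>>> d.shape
(7,)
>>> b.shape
(7,)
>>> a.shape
()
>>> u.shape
(23, 11, 37, 7)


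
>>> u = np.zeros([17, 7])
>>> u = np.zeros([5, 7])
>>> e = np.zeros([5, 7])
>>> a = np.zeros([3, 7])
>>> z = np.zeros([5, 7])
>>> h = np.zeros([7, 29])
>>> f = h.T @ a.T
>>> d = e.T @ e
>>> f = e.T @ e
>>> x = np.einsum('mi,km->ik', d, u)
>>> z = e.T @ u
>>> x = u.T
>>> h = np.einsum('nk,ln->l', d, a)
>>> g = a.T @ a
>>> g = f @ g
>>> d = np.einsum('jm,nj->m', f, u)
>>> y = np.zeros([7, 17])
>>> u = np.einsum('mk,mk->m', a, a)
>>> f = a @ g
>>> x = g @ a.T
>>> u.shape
(3,)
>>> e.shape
(5, 7)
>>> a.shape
(3, 7)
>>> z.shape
(7, 7)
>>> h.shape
(3,)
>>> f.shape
(3, 7)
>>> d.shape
(7,)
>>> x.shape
(7, 3)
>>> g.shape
(7, 7)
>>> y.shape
(7, 17)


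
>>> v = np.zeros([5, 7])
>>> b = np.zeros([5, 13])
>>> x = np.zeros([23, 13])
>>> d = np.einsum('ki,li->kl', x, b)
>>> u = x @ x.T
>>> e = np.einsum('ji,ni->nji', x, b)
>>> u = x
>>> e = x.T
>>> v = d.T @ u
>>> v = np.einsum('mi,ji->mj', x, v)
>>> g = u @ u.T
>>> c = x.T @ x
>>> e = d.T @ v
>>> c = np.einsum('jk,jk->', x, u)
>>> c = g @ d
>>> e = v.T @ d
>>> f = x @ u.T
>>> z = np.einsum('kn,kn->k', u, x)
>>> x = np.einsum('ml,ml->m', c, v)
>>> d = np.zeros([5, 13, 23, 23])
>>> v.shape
(23, 5)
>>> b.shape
(5, 13)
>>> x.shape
(23,)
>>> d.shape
(5, 13, 23, 23)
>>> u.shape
(23, 13)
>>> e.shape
(5, 5)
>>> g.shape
(23, 23)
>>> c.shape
(23, 5)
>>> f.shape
(23, 23)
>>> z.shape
(23,)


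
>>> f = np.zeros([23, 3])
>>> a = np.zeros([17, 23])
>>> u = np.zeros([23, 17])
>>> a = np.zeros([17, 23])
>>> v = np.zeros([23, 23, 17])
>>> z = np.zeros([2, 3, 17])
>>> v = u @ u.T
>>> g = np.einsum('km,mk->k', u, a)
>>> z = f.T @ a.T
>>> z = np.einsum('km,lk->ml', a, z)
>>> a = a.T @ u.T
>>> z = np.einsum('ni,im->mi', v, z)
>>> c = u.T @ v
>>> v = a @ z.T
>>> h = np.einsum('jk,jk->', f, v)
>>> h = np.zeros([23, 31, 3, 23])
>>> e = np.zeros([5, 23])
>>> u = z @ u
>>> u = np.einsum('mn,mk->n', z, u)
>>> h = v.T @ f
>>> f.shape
(23, 3)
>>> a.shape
(23, 23)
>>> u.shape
(23,)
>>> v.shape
(23, 3)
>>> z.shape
(3, 23)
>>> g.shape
(23,)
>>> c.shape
(17, 23)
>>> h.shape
(3, 3)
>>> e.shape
(5, 23)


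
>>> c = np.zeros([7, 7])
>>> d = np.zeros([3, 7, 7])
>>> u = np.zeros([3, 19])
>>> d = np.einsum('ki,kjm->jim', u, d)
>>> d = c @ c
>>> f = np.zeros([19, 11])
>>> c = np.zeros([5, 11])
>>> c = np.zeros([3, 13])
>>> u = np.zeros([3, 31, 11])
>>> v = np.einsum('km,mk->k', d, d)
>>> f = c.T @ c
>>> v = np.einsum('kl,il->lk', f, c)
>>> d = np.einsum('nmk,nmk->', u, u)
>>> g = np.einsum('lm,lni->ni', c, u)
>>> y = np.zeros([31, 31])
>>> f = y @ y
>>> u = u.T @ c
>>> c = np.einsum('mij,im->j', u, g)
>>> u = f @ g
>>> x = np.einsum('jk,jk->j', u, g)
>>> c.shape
(13,)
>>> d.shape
()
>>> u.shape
(31, 11)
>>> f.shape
(31, 31)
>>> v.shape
(13, 13)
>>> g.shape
(31, 11)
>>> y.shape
(31, 31)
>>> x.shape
(31,)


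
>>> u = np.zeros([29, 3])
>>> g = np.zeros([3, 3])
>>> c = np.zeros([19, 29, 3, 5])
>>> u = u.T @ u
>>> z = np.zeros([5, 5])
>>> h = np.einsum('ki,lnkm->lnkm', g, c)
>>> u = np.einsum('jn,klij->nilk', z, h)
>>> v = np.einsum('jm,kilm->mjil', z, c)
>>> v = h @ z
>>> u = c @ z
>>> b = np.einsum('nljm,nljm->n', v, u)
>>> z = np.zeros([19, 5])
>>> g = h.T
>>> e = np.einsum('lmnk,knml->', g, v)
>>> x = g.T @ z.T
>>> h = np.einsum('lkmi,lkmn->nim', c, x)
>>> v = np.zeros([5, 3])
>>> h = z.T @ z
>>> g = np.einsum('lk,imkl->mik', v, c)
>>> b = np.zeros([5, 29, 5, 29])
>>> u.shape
(19, 29, 3, 5)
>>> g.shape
(29, 19, 3)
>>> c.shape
(19, 29, 3, 5)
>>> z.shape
(19, 5)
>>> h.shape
(5, 5)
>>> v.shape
(5, 3)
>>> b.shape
(5, 29, 5, 29)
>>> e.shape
()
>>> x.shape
(19, 29, 3, 19)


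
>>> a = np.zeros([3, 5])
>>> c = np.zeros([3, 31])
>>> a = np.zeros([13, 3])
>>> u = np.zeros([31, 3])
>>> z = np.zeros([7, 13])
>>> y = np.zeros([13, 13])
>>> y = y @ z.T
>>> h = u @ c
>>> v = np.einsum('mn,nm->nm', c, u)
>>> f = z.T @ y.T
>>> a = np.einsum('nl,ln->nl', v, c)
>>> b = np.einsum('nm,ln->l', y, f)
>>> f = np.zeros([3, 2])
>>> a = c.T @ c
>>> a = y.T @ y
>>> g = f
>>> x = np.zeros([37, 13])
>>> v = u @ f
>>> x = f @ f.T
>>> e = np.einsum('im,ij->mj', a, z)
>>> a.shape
(7, 7)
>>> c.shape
(3, 31)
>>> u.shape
(31, 3)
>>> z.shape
(7, 13)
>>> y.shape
(13, 7)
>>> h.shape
(31, 31)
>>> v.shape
(31, 2)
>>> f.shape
(3, 2)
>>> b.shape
(13,)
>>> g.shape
(3, 2)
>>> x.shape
(3, 3)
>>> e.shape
(7, 13)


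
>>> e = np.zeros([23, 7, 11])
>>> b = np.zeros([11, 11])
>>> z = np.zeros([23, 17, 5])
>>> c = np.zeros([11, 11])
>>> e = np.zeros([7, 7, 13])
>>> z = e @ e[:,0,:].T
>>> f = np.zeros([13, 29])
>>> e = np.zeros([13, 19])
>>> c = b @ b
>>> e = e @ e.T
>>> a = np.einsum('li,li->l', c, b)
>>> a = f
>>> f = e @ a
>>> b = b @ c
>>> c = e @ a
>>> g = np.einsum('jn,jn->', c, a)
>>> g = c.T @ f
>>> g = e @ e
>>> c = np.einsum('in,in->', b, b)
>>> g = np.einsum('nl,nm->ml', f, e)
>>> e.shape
(13, 13)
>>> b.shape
(11, 11)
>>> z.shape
(7, 7, 7)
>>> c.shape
()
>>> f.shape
(13, 29)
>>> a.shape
(13, 29)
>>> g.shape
(13, 29)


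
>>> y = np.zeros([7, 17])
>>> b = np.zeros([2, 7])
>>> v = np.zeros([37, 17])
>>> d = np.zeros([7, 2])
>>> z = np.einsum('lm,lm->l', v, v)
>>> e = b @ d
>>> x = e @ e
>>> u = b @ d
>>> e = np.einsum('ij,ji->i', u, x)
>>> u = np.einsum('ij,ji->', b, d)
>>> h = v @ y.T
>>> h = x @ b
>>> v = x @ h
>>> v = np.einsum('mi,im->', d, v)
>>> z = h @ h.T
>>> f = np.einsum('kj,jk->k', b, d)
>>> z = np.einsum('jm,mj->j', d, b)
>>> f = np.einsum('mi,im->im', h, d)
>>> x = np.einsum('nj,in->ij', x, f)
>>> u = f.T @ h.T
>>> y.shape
(7, 17)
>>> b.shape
(2, 7)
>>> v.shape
()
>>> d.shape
(7, 2)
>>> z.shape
(7,)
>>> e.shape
(2,)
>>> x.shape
(7, 2)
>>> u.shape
(2, 2)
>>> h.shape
(2, 7)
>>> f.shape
(7, 2)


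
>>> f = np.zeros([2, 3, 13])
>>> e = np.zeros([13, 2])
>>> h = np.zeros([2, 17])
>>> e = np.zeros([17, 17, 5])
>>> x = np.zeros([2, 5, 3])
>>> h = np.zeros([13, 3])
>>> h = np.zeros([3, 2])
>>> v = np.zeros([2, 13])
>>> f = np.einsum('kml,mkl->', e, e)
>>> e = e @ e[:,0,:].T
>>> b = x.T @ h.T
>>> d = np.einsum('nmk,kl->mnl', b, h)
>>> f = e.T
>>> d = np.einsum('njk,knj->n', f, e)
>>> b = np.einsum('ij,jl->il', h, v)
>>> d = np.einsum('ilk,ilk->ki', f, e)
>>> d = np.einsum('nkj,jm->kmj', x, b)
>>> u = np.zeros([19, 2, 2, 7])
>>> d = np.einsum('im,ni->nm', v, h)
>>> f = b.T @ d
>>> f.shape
(13, 13)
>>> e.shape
(17, 17, 17)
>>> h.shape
(3, 2)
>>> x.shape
(2, 5, 3)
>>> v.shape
(2, 13)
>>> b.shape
(3, 13)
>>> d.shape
(3, 13)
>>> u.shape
(19, 2, 2, 7)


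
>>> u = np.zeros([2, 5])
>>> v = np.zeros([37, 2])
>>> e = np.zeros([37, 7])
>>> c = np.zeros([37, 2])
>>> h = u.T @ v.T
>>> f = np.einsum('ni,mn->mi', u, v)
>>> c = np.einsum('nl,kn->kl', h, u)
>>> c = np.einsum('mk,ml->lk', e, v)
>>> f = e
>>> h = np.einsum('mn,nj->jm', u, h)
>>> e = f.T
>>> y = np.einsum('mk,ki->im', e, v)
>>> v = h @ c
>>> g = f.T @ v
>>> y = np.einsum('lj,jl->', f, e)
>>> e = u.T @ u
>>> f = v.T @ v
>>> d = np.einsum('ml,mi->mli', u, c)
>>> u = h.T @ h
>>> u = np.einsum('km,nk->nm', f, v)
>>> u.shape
(37, 7)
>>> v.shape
(37, 7)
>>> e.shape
(5, 5)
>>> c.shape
(2, 7)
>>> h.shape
(37, 2)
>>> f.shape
(7, 7)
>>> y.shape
()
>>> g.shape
(7, 7)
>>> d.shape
(2, 5, 7)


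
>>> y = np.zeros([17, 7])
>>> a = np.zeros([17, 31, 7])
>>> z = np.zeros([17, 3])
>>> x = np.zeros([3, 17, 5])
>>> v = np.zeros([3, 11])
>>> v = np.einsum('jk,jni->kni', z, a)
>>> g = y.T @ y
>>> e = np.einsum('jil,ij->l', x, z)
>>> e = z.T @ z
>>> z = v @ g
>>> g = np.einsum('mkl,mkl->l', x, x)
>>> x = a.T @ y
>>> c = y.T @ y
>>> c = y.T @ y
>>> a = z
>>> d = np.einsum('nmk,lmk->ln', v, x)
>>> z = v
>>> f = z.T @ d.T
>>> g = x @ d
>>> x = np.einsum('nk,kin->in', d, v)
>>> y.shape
(17, 7)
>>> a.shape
(3, 31, 7)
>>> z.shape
(3, 31, 7)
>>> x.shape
(31, 7)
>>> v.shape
(3, 31, 7)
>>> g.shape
(7, 31, 3)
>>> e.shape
(3, 3)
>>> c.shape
(7, 7)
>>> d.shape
(7, 3)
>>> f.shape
(7, 31, 7)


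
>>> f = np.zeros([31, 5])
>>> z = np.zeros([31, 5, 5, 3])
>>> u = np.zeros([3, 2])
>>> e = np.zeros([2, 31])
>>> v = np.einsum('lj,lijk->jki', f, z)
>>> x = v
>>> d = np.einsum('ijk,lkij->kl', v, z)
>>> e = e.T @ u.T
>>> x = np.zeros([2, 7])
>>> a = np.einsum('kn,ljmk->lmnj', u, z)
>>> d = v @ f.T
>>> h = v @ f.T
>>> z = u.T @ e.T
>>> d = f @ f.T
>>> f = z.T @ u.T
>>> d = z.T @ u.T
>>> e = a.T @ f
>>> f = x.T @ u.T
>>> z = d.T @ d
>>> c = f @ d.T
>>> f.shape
(7, 3)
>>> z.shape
(3, 3)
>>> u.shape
(3, 2)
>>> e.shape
(5, 2, 5, 3)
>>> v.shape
(5, 3, 5)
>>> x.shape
(2, 7)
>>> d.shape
(31, 3)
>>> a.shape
(31, 5, 2, 5)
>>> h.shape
(5, 3, 31)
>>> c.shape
(7, 31)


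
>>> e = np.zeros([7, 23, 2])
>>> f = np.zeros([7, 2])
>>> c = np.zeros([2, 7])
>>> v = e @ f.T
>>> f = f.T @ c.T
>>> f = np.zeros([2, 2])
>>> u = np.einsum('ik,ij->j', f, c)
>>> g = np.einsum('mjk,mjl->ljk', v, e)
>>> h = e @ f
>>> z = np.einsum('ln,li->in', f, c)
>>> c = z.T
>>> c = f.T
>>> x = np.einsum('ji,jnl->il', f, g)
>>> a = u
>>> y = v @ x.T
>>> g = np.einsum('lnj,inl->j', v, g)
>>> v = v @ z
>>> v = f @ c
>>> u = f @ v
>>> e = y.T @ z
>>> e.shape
(2, 23, 2)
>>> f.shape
(2, 2)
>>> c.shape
(2, 2)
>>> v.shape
(2, 2)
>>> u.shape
(2, 2)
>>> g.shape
(7,)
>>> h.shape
(7, 23, 2)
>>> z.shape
(7, 2)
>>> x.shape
(2, 7)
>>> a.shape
(7,)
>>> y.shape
(7, 23, 2)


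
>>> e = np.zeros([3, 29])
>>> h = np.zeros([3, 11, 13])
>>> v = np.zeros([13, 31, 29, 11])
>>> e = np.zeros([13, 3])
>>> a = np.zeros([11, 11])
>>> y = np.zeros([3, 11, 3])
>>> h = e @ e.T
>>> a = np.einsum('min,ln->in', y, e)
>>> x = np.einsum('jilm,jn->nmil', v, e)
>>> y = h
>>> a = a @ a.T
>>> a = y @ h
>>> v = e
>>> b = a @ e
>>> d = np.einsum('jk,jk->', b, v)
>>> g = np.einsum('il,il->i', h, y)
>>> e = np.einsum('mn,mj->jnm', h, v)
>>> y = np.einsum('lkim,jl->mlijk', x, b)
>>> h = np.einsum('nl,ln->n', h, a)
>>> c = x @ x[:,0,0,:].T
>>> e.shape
(3, 13, 13)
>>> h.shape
(13,)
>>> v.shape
(13, 3)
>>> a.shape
(13, 13)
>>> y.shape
(29, 3, 31, 13, 11)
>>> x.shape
(3, 11, 31, 29)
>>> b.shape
(13, 3)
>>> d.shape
()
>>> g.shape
(13,)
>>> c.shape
(3, 11, 31, 3)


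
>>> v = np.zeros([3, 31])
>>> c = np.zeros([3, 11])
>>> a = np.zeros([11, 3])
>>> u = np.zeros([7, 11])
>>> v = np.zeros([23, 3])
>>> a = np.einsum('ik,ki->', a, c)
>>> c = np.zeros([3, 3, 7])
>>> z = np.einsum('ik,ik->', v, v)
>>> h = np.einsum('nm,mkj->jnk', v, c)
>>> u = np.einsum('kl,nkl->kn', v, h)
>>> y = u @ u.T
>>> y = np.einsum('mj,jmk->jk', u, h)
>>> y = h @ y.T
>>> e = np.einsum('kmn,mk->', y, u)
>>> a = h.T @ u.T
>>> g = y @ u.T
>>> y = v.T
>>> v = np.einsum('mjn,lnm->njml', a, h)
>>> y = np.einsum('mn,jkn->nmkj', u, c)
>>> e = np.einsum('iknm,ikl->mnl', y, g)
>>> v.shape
(23, 23, 3, 7)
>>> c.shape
(3, 3, 7)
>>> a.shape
(3, 23, 23)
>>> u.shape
(23, 7)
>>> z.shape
()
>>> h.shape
(7, 23, 3)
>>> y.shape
(7, 23, 3, 3)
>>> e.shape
(3, 3, 23)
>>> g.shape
(7, 23, 23)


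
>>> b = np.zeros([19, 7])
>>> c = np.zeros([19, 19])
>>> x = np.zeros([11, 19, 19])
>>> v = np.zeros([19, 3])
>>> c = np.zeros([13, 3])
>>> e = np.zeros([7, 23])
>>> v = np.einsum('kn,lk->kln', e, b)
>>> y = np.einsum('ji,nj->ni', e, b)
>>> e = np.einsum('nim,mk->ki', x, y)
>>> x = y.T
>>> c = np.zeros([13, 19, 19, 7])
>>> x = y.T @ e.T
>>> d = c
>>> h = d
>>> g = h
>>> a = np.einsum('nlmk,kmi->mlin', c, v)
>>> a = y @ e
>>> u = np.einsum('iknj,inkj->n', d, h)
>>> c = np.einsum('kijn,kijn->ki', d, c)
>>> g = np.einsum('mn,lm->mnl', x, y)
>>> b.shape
(19, 7)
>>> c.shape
(13, 19)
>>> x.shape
(23, 23)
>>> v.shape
(7, 19, 23)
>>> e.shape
(23, 19)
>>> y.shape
(19, 23)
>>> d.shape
(13, 19, 19, 7)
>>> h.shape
(13, 19, 19, 7)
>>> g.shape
(23, 23, 19)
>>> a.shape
(19, 19)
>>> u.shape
(19,)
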